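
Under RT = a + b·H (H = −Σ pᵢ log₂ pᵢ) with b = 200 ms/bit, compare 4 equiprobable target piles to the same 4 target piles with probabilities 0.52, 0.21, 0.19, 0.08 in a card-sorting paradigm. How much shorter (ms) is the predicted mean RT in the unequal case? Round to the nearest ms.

58 ms

Equiprobable entropy H₀ = log₂ 4 = 2.0000 bits.
Skewed entropy H = −Σ pᵢ log₂ pᵢ = 1.7101 bits.
ΔRT = b·(H₀ − H) = 200 × 0.2899 = 57.97 ms.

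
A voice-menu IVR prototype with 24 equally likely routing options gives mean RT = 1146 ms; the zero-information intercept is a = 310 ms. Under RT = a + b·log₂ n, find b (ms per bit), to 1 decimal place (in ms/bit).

24 alternatives carry log₂ 24 = 4.5850 bits; the choice cost is 1146 − 310 = 836 ms, so b = 836/4.5850 = 182.335 ms/bit.

182.3 ms/bit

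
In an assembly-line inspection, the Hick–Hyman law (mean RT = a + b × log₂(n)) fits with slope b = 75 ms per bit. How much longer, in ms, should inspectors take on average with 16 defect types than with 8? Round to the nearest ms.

75 ms

The intercept a cancels: ΔRT = b·(log₂ n₂ − log₂ n₁) = b·log₂(n₂/n₁).
log₂(16) − log₂(8) = log₂(16/8) = log₂(2) = 1.
ΔRT = 75 × 1.0000 = 75.000 ms.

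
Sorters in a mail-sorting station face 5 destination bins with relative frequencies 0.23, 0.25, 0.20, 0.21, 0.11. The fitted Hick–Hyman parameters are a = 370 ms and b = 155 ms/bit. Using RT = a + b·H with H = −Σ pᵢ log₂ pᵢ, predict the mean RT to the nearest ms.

723 ms

H = 0.23·log₂(1/0.23) + 0.25·log₂(1/0.25) + 0.20·log₂(1/0.20) + 0.21·log₂(1/0.21) + 0.11·log₂(1/0.11) = 2.2752 bits.
RT = 370 + 155 × 2.2752 = 722.65 ms.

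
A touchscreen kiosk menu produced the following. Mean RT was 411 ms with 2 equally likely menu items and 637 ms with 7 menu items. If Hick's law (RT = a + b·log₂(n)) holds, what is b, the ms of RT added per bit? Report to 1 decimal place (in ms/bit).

The slope on a log₂ axis is (637 − 411) / (2.8074 − 1) = 125.045 ms/bit.

125.0 ms/bit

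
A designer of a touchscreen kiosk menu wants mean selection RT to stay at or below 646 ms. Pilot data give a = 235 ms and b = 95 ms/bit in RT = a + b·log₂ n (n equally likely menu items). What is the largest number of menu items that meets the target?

20

Set 235 + 95·log₂ n ≤ 646 → log₂ n ≤ (646 − 235)/95 = 4.3263.
So n ≤ 2^4.3263 = 20.061; the largest integer n is 20.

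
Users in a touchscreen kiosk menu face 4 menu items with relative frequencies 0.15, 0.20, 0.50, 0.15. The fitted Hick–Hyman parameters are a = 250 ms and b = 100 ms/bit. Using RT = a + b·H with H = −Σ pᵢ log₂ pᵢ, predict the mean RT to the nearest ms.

Entropy contributions −pᵢ log₂ pᵢ: 0.4105, 0.4644, 0.5000, 0.4105; sum H = 1.7855 bits.
RT = a + bH = 250 + 100·1.7855 = 428.55 ms.

429 ms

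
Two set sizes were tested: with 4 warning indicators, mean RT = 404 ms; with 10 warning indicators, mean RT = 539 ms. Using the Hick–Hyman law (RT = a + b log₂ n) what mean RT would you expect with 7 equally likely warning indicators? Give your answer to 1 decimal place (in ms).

486.4 ms

Fit slope and intercept:
  b = (539 − 404) / (log₂ 10 − log₂ 4) = 135 / (3.3219 − 2) = 102.124 ms/bit
  a = 404 − 102.124 × 2 = 199.753 ms
Then RT(7) = 199.753 + 102.124 × log₂ 7 = 199.753 + 102.124 × 2.8074 ≈ 486.450 ms.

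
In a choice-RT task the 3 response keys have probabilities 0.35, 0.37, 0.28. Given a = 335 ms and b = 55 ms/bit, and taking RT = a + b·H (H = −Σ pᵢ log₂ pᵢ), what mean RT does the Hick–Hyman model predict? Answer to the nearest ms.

422 ms

Entropy contributions −pᵢ log₂ pᵢ: 0.5301, 0.5307, 0.5142; sum H = 1.5751 bits.
RT = a + bH = 335 + 55·1.5751 = 421.63 ms.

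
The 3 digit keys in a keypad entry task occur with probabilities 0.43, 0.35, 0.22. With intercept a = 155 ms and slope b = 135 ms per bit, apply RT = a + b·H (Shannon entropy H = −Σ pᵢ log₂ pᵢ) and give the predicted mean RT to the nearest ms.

Entropy contributions −pᵢ log₂ pᵢ: 0.5236, 0.5301, 0.4806; sum H = 1.5342 bits.
RT = a + bH = 155 + 135·1.5342 = 362.12 ms.

362 ms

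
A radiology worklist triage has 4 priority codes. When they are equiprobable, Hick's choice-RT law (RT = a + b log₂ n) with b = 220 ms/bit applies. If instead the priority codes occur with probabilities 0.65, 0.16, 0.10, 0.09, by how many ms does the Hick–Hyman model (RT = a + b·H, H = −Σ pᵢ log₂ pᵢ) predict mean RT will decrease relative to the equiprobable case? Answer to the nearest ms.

The RT saving is b·ΔH. Equiprobable H₀ = log₂(4) = 2.0000 bits; with the given probabilities H = 1.4718 bits.
b·(H₀ − H) = 220 × (2.0000 − 1.4718) = 116.20 ms.

116 ms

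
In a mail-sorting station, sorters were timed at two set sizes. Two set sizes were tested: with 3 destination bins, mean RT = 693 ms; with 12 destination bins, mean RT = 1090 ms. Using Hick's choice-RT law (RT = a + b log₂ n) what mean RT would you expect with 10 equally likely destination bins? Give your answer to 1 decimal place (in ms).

1037.8 ms

RT is linear in log₂ n, so two points fix the line:
  b = (1090 − 693) / (log₂ 12 − log₂ 3) = 397 / (3.5850 − 1.5850) = 198.500 ms/bit
  a = 693 − 198.500 × 1.5850 = 378.385 ms
Then RT(10) = 378.385 + 198.500 × log₂ 10 = 378.385 + 198.500 × 3.3219 ≈ 1037.788 ms.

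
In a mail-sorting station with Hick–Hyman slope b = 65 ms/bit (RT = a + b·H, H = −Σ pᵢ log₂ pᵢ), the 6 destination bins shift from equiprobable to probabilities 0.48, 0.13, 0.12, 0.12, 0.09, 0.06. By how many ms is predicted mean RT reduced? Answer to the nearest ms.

26 ms

Equiprobable entropy H₀ = log₂ 6 = 2.5850 bits.
Skewed entropy H = −Σ pᵢ log₂ pᵢ = 2.1812 bits.
ΔRT = b·(H₀ − H) = 65 × 0.4037 = 26.24 ms.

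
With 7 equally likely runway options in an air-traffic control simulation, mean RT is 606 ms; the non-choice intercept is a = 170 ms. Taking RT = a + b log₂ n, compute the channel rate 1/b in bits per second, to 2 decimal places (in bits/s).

6.44 bits/s

b = (606 − 170)/log₂ 7 = 436/2.8074 = 155.306 ms per bit = 0.15531 s/bit; the reciprocal is 6.439 bits/s.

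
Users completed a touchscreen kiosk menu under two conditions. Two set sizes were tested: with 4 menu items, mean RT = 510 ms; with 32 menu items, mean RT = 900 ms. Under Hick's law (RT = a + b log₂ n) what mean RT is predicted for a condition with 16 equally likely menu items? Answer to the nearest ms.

770 ms

Fit slope and intercept:
  b = (900 − 510) / (log₂ 32 − log₂ 4) = 390 / (5 − 2) = 130 ms/bit
  a = 510 − 130 × 2 = 250 ms
Then RT(16) = 250 + 130 × log₂ 16 = 250 + 130 × 4 ≈ 770.000 ms.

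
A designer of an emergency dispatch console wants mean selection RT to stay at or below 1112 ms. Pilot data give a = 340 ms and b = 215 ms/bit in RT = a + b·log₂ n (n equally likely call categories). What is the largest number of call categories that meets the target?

12

Information budget: (1112 − 340)/215 = 3.5907 bits, so n ≤ 2^3.5907 = 12.048 → at most 12.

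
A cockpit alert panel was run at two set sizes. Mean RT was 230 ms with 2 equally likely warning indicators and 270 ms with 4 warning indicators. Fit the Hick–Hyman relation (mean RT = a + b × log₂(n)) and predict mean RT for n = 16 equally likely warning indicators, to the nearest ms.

350 ms

Solve the two-equation system in a and b:
  b = (270 − 230) / (log₂ 4 − log₂ 2) = 40 / (2 − 1) = 40 ms/bit
  a = 230 − 40 × 1 = 190 ms
Then RT(16) = 190 + 40 × log₂ 16 = 190 + 40 × 4 ≈ 350.000 ms.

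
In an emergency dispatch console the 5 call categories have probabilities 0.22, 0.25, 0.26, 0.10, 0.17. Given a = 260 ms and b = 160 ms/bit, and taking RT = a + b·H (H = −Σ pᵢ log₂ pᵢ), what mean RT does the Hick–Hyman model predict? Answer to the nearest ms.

Entropy contributions −pᵢ log₂ pᵢ: 0.4806, 0.5000, 0.5053, 0.3322, 0.4346; sum H = 2.2526 bits.
RT = a + bH = 260 + 160·2.2526 = 620.42 ms.

620 ms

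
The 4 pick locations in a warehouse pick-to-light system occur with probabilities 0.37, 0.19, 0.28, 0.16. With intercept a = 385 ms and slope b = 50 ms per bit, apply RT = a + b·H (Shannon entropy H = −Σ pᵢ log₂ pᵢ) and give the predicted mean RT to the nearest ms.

Entropy contributions −pᵢ log₂ pᵢ: 0.5307, 0.4552, 0.5142, 0.4230; sum H = 1.9232 bits.
RT = a + bH = 385 + 50·1.9232 = 481.16 ms.

481 ms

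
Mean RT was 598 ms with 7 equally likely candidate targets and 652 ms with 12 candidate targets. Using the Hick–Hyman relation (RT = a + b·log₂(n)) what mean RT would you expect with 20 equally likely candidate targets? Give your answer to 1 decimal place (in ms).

Fit slope and intercept:
  b = (652 − 598) / (log₂ 12 − log₂ 7) = 54 / (3.5850 − 2.8074) = 69.444 ms/bit
  a = 598 − 69.444 × 2.8074 = 403.047 ms
Then RT(20) = 403.047 + 69.444 × log₂ 20 = 403.047 + 69.444 × 4.3219 ≈ 703.178 ms.

703.2 ms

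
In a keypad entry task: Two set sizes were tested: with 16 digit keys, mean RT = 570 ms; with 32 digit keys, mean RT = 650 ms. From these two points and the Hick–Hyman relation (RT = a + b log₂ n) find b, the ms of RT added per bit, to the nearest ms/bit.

The slope on a log₂ axis is (650 − 570) / (5 − 4) = 80 ms/bit.

80 ms/bit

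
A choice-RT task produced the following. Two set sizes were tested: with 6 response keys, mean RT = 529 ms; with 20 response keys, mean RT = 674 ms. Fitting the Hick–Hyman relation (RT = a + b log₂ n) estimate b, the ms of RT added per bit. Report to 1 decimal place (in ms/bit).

83.5 ms/bit

Slope: b = (674 − 529) / (log₂ 20 − log₂ 6) = 145/1.7370 = 83.479 ms/bit.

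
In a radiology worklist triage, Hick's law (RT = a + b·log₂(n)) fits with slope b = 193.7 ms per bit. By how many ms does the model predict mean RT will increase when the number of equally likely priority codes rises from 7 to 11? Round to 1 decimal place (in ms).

126.3 ms

The intercept a cancels: ΔRT = b·(log₂ n₂ − log₂ n₁) = b·log₂(n₂/n₁).
log₂(11) − log₂(7) = 3.4594 − 2.8074 = 0.6521.
ΔRT = 193.7 × 0.6521 = 126.307 ms.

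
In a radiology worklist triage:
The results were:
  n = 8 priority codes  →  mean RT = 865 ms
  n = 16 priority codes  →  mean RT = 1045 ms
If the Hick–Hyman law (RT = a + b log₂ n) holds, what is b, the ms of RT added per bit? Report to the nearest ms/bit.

The slope on a log₂ axis is (1045 − 865) / (4 − 3) = 180 ms/bit.

180 ms/bit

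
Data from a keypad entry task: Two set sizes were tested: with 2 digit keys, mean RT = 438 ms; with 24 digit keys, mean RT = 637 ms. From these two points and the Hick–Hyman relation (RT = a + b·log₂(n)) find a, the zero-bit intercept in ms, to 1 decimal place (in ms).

Slope: b = (637 − 438) / (log₂ 24 − log₂ 2) = 199/3.5850 = 55.510 ms/bit.
a = RT₁ − b·log₂ n₁ = 438 − 55.510 × 1 = 382.490 ms.

382.5 ms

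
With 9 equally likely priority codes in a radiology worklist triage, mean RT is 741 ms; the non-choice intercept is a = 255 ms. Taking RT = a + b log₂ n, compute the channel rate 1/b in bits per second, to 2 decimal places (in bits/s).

6.52 bits/s

b = (741 − 255)/log₂ 9 = 486/3.1699 = 153.316 ms per bit = 0.15332 s/bit; the reciprocal is 6.522 bits/s.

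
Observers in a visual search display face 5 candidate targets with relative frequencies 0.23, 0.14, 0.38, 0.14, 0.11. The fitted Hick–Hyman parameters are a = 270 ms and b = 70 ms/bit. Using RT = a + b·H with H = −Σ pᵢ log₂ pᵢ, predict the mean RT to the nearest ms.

Entropy contributions −pᵢ log₂ pᵢ: 0.4877, 0.3971, 0.5305, 0.3971, 0.3503; sum H = 2.1626 bits.
RT = a + bH = 270 + 70·2.1626 = 421.38 ms.

421 ms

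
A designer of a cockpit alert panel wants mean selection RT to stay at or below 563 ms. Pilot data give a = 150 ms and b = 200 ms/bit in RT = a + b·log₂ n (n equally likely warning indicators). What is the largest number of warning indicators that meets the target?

4

Information budget: (563 − 150)/200 = 2.0650 bits, so n ≤ 2^2.0650 = 4.184 → at most 4.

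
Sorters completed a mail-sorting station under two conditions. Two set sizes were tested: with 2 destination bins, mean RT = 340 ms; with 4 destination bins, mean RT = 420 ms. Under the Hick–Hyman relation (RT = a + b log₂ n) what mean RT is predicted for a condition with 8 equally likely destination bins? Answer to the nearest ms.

Solve the two-equation system in a and b:
  b = (420 − 340) / (log₂ 4 − log₂ 2) = 80 / (2 − 1) = 80 ms/bit
  a = 340 − 80 × 1 = 260 ms
Then RT(8) = 260 + 80 × log₂ 8 = 260 + 80 × 3 ≈ 500.000 ms.

500 ms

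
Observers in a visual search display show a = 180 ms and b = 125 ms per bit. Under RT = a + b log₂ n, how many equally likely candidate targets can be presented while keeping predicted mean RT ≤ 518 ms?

Information budget: (518 − 180)/125 = 2.7040 bits, so n ≤ 2^2.7040 = 6.516 → at most 6.

6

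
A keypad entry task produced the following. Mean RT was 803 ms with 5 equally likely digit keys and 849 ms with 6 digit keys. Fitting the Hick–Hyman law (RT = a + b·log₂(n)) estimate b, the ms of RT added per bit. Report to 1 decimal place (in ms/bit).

174.9 ms/bit

Slope: b = (849 − 803) / (log₂ 6 − log₂ 5) = 46/0.2630 = 174.882 ms/bit.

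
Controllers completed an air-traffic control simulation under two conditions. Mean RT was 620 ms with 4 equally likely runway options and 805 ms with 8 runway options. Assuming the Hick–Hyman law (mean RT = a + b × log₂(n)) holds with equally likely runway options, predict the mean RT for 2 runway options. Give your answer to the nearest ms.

RT is linear in log₂ n, so two points fix the line:
  b = (805 − 620) / (log₂ 8 − log₂ 4) = 185 / (3 − 2) = 185 ms/bit
  a = 620 − 185 × 2 = 250 ms
Then RT(2) = 250 + 185 × log₂ 2 = 250 + 185 × 1 ≈ 435.000 ms.

435 ms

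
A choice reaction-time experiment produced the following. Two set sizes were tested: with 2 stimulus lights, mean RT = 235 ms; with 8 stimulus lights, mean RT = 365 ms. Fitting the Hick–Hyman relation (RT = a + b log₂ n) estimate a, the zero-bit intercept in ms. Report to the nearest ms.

170 ms

The slope on a log₂ axis is (365 − 235) / (3 − 1) = 65 ms/bit.
Intercept: a = 235 − 65·log₂(2) = 170.000 ms.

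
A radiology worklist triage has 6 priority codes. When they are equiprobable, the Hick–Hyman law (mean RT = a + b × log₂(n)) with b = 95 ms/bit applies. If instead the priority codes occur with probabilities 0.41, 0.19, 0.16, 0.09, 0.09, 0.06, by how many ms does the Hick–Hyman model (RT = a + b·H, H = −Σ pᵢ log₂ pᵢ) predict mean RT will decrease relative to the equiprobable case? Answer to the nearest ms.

29 ms

The RT saving is b·ΔH. Equiprobable H₀ = log₂(6) = 2.5850 bits; with the given probabilities H = 2.2745 bits.
b·(H₀ − H) = 95 × (2.5850 − 2.2745) = 29.50 ms.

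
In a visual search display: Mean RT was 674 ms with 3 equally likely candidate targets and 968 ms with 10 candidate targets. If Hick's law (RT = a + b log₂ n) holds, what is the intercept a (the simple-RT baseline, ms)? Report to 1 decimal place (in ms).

Slope: b = (968 − 674) / (log₂ 10 − log₂ 3) = 294/1.7370 = 169.261 ms/bit.
a = RT₁ − b·log₂ n₁ = 674 − 169.261 × 1.5850 = 405.728 ms.

405.7 ms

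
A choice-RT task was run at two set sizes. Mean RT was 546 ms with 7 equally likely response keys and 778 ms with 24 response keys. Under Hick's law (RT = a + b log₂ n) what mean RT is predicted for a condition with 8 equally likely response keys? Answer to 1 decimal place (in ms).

571.1 ms

Solve the two-equation system in a and b:
  b = (778 − 546) / (log₂ 24 − log₂ 7) = 232 / (4.5850 − 2.8074) = 130.512 ms/bit
  a = 546 − 130.512 × 2.8074 = 179.605 ms
Then RT(8) = 179.605 + 130.512 × log₂ 8 = 179.605 + 130.512 × 3 ≈ 571.143 ms.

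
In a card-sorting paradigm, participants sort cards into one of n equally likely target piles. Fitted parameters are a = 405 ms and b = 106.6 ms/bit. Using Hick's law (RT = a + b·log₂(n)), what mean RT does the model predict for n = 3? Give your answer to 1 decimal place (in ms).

log₂(3) = 1.5850 bits, so RT = 405 + 106.6 × 1.5850 ≈ 573.957 ms.

574.0 ms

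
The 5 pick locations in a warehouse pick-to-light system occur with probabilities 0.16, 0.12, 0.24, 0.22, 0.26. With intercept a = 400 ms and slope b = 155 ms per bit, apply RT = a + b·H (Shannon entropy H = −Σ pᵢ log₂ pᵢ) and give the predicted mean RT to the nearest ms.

752 ms

H = 0.16·log₂(1/0.16) + 0.12·log₂(1/0.12) + 0.24·log₂(1/0.24) + 0.22·log₂(1/0.22) + 0.26·log₂(1/0.26) = 2.2701 bits.
RT = 400 + 155 × 2.2701 = 751.86 ms.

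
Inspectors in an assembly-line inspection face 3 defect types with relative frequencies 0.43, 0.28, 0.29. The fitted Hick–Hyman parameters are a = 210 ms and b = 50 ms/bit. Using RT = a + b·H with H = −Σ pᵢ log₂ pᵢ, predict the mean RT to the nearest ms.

Entropy contributions −pᵢ log₂ pᵢ: 0.5236, 0.5142, 0.5179; sum H = 1.5557 bits.
RT = a + bH = 210 + 50·1.5557 = 287.78 ms.

288 ms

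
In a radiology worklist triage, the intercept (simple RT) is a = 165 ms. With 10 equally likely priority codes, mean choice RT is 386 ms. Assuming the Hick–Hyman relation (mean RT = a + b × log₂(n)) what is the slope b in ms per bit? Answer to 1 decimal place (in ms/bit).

b = (386 − 165) / log₂(10) = 221 / 3.3219 = 66.528 ms/bit.

66.5 ms/bit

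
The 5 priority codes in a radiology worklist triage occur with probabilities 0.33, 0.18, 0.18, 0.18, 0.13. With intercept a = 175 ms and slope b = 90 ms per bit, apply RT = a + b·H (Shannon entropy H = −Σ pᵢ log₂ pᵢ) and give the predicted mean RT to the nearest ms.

377 ms

Entropy contributions −pᵢ log₂ pᵢ: 0.5278, 0.4453, 0.4453, 0.4453, 0.3826; sum H = 2.2464 bits.
RT = a + bH = 175 + 90·2.2464 = 377.18 ms.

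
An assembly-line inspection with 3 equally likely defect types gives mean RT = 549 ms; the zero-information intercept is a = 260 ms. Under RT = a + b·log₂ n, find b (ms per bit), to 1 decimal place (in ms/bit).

log₂(3) = 1.5850 bits.
b = (RT − a)/log₂ n = (549 − 260) / 1.5850 = 182.339 ms/bit.

182.3 ms/bit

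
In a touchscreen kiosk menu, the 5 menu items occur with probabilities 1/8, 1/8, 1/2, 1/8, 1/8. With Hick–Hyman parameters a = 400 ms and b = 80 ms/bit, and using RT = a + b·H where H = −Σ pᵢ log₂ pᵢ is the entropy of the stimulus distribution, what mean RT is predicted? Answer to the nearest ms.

560 ms

Each term −pᵢ log₂ pᵢ: 0.125·3 + 0.125·3 + 0.5·1 + 0.125·3 + 0.125·3; summed, H = 2.000 bits.
Mean RT = a + bH = 400 + 80·2.000 = 560.00 ms.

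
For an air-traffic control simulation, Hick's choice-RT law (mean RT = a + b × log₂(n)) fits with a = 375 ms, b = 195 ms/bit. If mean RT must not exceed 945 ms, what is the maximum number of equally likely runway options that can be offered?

Information budget: (945 − 375)/195 = 2.9231 bits, so n ≤ 2^2.9231 = 7.585 → at most 7.

7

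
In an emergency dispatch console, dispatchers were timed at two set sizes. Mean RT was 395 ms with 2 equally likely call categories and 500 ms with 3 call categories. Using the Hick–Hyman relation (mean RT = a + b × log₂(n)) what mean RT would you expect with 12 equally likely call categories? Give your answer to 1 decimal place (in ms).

859.0 ms

Solve the two-equation system in a and b:
  b = (500 − 395) / (log₂ 3 − log₂ 2) = 105 / (1.5850 − 1) = 179.499 ms/bit
  a = 395 − 179.499 × 1 = 215.501 ms
Then RT(12) = 215.501 + 179.499 × log₂ 12 = 215.501 + 179.499 × 3.5850 ≈ 858.997 ms.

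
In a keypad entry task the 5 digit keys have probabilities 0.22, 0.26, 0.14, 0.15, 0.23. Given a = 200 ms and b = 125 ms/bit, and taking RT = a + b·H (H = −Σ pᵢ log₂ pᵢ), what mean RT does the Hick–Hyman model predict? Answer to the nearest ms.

485 ms

H = 0.22·log₂(1/0.22) + 0.26·log₂(1/0.26) + 0.14·log₂(1/0.14) + 0.15·log₂(1/0.15) + 0.23·log₂(1/0.23) = 2.2812 bits.
RT = 200 + 125 × 2.2812 = 485.15 ms.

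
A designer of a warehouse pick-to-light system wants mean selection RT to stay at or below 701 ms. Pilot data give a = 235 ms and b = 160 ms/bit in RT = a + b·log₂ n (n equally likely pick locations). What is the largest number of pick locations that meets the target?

7

160·log₂ n ≤ 701 − 235 = 466, giving log₂ n ≤ 2.9125 and n ≤ 7.529. The largest whole number is 7.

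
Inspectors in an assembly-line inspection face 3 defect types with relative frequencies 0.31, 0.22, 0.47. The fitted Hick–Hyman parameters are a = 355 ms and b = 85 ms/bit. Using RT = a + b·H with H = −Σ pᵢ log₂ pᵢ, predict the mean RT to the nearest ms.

484 ms

Entropy contributions −pᵢ log₂ pᵢ: 0.5238, 0.4806, 0.5120; sum H = 1.5163 bits.
RT = a + bH = 355 + 85·1.5163 = 483.89 ms.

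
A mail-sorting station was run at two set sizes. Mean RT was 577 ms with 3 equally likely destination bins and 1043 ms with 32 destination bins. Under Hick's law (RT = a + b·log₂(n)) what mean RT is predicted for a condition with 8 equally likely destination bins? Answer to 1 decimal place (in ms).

Fit slope and intercept:
  b = (1043 − 577) / (log₂ 32 − log₂ 3) = 466 / (5 − 1.5850) = 136.455 ms/bit
  a = 577 − 136.455 × 1.5850 = 360.723 ms
Then RT(8) = 360.723 + 136.455 × log₂ 8 = 360.723 + 136.455 × 3 ≈ 770.089 ms.

770.1 ms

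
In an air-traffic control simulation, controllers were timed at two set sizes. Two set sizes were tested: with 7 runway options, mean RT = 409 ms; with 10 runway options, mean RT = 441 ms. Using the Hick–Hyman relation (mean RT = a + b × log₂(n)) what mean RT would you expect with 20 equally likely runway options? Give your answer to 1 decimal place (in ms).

RT is linear in log₂ n, so two points fix the line:
  b = (441 − 409) / (log₂ 10 − log₂ 7) = 32 / (3.3219 − 2.8074) = 62.187 ms/bit
  a = 409 − 62.187 × 2.8074 = 234.418 ms
Then RT(20) = 234.418 + 62.187 × log₂ 20 = 234.418 + 62.187 × 4.3219 ≈ 503.187 ms.

503.2 ms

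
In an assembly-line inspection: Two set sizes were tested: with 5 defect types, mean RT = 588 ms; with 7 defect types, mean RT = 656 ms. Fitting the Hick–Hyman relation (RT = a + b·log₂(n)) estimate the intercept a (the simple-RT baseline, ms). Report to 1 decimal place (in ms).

262.7 ms

b = (RT₂ − RT₁)/(log₂ n₂ − log₂ n₁) = (656 − 588)/(2.8074 − 2.3219) = 140.083 ms/bit.
Intercept: a = 588 − 140.083·log₂(5) = 262.738 ms.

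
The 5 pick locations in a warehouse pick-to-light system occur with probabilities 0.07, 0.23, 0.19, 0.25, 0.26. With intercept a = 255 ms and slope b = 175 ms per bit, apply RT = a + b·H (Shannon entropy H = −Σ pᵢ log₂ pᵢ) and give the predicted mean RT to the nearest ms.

643 ms

H = 0.07·log₂(1/0.07) + 0.23·log₂(1/0.23) + 0.19·log₂(1/0.19) + 0.25·log₂(1/0.25) + 0.26·log₂(1/0.26) = 2.2167 bits.
RT = 255 + 175 × 2.2167 = 642.93 ms.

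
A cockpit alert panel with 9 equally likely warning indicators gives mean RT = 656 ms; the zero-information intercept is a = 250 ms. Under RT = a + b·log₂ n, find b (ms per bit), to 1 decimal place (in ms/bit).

9 alternatives carry log₂ 9 = 3.1699 bits; the choice cost is 656 − 250 = 406 ms, so b = 406/3.1699 = 128.079 ms/bit.

128.1 ms/bit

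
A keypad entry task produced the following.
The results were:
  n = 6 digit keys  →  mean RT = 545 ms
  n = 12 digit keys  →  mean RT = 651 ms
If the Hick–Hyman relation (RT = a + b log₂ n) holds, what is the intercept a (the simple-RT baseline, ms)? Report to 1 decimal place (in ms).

Slope: b = (651 − 545) / (log₂ 12 − log₂ 6) = 106/1.0000 = 106.000 ms/bit.
Intercept: a = 545 − 106.000·log₂(6) = 270.994 ms.

271.0 ms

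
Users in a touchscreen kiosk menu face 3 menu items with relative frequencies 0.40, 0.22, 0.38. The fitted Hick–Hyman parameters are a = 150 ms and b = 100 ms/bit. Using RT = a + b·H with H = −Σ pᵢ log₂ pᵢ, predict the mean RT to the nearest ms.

H = 0.40·log₂(1/0.40) + 0.22·log₂(1/0.22) + 0.38·log₂(1/0.38) = 1.5398 bits.
RT = 150 + 100 × 1.5398 = 303.98 ms.

304 ms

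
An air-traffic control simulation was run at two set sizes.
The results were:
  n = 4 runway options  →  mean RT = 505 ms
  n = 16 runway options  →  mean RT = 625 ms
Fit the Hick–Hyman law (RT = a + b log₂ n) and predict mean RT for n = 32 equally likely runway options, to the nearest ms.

Solve the two-equation system in a and b:
  b = (625 − 505) / (log₂ 16 − log₂ 4) = 120 / (4 − 2) = 60 ms/bit
  a = 505 − 60 × 2 = 385 ms
Then RT(32) = 385 + 60 × log₂ 32 = 385 + 60 × 5 ≈ 685.000 ms.

685 ms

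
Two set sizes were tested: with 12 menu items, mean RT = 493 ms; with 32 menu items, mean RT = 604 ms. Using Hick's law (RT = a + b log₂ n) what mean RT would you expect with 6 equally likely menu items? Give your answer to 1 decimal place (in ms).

414.6 ms

RT is linear in log₂ n, so two points fix the line:
  b = (604 − 493) / (log₂ 32 − log₂ 12) = 111 / (5 − 3.5850) = 78.443 ms/bit
  a = 493 − 78.443 × 3.5850 = 211.784 ms
Then RT(6) = 211.784 + 78.443 × log₂ 6 = 211.784 + 78.443 × 2.5850 ≈ 414.557 ms.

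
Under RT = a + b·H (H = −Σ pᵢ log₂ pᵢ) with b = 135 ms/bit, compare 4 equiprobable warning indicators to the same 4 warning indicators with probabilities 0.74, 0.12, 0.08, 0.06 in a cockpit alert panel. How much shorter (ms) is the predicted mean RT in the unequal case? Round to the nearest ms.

105 ms

The RT saving is b·ΔH. Equiprobable H₀ = log₂(4) = 2.0000 bits; with the given probabilities H = 1.2236 bits.
b·(H₀ − H) = 135 × (2.0000 − 1.2236) = 104.82 ms.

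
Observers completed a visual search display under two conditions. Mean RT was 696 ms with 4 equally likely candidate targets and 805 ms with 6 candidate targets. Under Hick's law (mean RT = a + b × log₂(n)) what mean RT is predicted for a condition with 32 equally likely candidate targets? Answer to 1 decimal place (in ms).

With log₂ n on the abscissa the relation is linear; from the two conditions:
  b = (805 − 696) / (log₂ 6 − log₂ 4) = 109 / (2.5850 − 2) = 186.337 ms/bit
  a = 696 − 186.337 × 2 = 323.327 ms
Then RT(32) = 323.327 + 186.337 × log₂ 32 = 323.327 + 186.337 × 5 ≈ 1255.010 ms.

1255.0 ms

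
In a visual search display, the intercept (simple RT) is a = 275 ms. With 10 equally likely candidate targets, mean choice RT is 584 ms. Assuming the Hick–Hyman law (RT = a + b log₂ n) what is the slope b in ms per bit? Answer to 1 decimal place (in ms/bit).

10 alternatives carry log₂ 10 = 3.3219 bits; the choice cost is 584 − 275 = 309 ms, so b = 309/3.3219 = 93.018 ms/bit.

93.0 ms/bit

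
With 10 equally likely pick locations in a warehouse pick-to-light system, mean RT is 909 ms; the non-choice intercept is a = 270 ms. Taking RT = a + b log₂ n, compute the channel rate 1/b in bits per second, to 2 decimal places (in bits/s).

Choice component = 909 − 270 = 639 ms over log₂(10) = 3.3219 bits.
b = 639 / 3.3219 = 192.358 ms/bit, so 1/b = 5.199 bits/s.

5.20 bits/s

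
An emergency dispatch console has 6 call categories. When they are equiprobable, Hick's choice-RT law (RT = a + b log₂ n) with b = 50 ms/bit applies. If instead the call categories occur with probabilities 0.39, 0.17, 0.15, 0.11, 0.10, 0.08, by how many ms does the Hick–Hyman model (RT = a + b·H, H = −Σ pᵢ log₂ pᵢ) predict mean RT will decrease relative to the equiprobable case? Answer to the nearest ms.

12 ms

The RT saving is b·ΔH. Equiprobable H₀ = log₂(6) = 2.5850 bits; with the given probabilities H = 2.3489 bits.
b·(H₀ − H) = 50 × (2.5850 − 2.3489) = 11.80 ms.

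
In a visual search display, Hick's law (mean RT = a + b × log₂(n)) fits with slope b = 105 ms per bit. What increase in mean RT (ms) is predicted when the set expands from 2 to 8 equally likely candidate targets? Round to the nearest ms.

ΔRT = (a + b log₂ n₂) − (a + b log₂ n₁) = b·(log₂ n₂ − log₂ n₁).
log₂(8) − log₂(2) = log₂(8/2) = log₂(4) = 2.
ΔRT = 105 × 2.0000 = 210.000 ms.

210 ms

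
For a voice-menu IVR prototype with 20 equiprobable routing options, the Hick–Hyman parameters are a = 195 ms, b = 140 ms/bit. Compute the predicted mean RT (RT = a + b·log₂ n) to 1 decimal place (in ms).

log₂(20) = 4.3219 bits, so RT = 195 + 140 × 4.3219 ≈ 800.070 ms.

800.1 ms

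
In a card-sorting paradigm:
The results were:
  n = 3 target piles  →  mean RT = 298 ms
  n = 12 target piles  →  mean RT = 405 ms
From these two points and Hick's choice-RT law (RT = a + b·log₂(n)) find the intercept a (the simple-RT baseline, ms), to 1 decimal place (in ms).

Slope: b = (405 − 298) / (log₂ 12 − log₂ 3) = 107/2.0000 = 53.500 ms/bit.
Intercept: a = 298 − 53.500·log₂(3) = 213.205 ms.

213.2 ms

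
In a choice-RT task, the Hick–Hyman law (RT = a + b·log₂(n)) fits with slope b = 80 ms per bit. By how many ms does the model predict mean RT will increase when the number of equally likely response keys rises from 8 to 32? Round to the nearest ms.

160 ms

ΔRT = (a + b log₂ n₂) − (a + b log₂ n₁) = b·(log₂ n₂ − log₂ n₁).
log₂(32) − log₂(8) = log₂(32/8) = log₂(4) = 2.
ΔRT = 80 × 2.0000 = 160.000 ms.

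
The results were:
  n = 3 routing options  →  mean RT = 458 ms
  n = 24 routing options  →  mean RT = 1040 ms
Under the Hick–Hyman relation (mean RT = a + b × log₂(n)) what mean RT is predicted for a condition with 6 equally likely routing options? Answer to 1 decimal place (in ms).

With log₂ n on the abscissa the relation is linear; from the two conditions:
  b = (1040 − 458) / (log₂ 24 − log₂ 3) = 582 / (4.5850 − 1.5850) = 194.000 ms/bit
  a = 458 − 194.000 × 1.5850 = 150.517 ms
Then RT(6) = 150.517 + 194.000 × log₂ 6 = 150.517 + 194.000 × 2.5850 ≈ 652.000 ms.

652.0 ms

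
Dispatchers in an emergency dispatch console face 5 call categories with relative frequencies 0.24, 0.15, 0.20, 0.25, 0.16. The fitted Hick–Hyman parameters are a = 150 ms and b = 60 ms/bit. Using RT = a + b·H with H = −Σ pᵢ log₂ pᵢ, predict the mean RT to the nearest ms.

H = 0.24·log₂(1/0.24) + 0.15·log₂(1/0.15) + 0.20·log₂(1/0.20) + 0.25·log₂(1/0.25) + 0.16·log₂(1/0.16) = 2.2921 bits.
RT = 150 + 60 × 2.2921 = 287.52 ms.

288 ms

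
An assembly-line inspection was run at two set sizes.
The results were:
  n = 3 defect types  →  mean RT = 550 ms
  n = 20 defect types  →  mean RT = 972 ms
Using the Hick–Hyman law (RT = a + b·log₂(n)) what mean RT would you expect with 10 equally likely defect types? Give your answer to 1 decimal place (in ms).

817.8 ms

With log₂ n on the abscissa the relation is linear; from the two conditions:
  b = (972 − 550) / (log₂ 20 − log₂ 3) = 422 / (4.3219 − 1.5850) = 154.185 ms/bit
  a = 550 − 154.185 × 1.5850 = 305.622 ms
Then RT(10) = 305.622 + 154.185 × log₂ 10 = 305.622 + 154.185 × 3.3219 ≈ 817.815 ms.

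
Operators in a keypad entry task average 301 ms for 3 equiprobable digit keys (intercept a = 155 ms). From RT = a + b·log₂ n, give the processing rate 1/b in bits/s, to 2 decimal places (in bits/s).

Choice component = 301 − 155 = 146 ms over log₂(3) = 1.5850 bits.
b = 146 / 1.5850 = 92.116 ms/bit, so 1/b = 10.856 bits/s.

10.86 bits/s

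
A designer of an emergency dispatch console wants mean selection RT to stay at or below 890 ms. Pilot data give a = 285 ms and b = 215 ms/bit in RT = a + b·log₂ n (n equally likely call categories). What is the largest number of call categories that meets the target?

215·log₂ n ≤ 890 − 285 = 605, giving log₂ n ≤ 2.8140 and n ≤ 7.032. The largest whole number is 7.

7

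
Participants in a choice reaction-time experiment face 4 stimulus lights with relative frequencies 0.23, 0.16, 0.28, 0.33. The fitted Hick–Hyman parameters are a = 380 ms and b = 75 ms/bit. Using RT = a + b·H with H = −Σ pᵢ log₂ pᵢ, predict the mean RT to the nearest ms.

Entropy contributions −pᵢ log₂ pᵢ: 0.4877, 0.4230, 0.5142, 0.5278; sum H = 1.9527 bits.
RT = a + bH = 380 + 75·1.9527 = 526.45 ms.

526 ms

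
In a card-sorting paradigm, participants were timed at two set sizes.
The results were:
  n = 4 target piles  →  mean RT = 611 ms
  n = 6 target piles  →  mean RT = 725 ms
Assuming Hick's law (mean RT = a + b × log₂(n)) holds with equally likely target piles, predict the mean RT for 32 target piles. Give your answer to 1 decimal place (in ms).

1195.7 ms

Solve the two-equation system in a and b:
  b = (725 − 611) / (log₂ 6 − log₂ 4) = 114 / (2.5850 − 2) = 194.884 ms/bit
  a = 611 − 194.884 × 2 = 221.231 ms
Then RT(32) = 221.231 + 194.884 × log₂ 32 = 221.231 + 194.884 × 5 ≈ 1195.653 ms.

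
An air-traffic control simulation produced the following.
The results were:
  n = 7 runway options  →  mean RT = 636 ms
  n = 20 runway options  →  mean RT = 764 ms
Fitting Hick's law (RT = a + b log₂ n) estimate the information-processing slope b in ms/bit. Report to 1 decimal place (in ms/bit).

Slope: b = (764 − 636) / (log₂ 20 − log₂ 7) = 128/1.5146 = 84.512 ms/bit.

84.5 ms/bit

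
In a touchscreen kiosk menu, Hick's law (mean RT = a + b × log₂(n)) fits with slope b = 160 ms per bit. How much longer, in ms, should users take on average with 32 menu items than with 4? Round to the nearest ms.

480 ms

The intercept a cancels: ΔRT = b·(log₂ n₂ − log₂ n₁) = b·log₂(n₂/n₁).
log₂(32) − log₂(4) = log₂(32/4) = log₂(8) = 3.
ΔRT = 160 × 3.0000 = 480.000 ms.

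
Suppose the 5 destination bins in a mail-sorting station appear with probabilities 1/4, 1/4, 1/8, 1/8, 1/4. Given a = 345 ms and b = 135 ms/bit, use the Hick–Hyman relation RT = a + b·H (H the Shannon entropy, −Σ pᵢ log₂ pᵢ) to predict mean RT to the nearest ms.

Each term −pᵢ log₂ pᵢ: 0.25·2 + 0.25·2 + 0.125·3 + 0.125·3 + 0.25·2; summed, H = 2.250 bits.
Mean RT = a + bH = 345 + 135·2.250 = 648.75 ms.

649 ms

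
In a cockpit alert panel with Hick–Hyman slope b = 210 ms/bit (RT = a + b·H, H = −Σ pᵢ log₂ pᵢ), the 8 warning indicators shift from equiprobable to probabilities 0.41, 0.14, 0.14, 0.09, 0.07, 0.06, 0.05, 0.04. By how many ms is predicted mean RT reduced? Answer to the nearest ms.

The RT saving is b·ΔH. Equiprobable H₀ = log₂(8) = 3.0000 bits; with the given probabilities H = 2.5482 bits.
b·(H₀ − H) = 210 × (3.0000 − 2.5482) = 94.88 ms.

95 ms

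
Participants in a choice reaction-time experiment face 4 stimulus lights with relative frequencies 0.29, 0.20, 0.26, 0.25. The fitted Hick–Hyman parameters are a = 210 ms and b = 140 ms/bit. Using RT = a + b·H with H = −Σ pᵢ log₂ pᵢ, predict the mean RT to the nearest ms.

Entropy contributions −pᵢ log₂ pᵢ: 0.5179, 0.4644, 0.5053, 0.5000; sum H = 1.9876 bits.
RT = a + bH = 210 + 140·1.9876 = 488.26 ms.

488 ms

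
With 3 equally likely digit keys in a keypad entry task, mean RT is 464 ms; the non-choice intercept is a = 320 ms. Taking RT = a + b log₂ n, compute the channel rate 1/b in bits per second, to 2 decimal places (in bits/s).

b = (464 − 320)/log₂ 3 = 144/1.5850 = 90.854 ms per bit = 0.09085 s/bit; the reciprocal is 11.007 bits/s.

11.01 bits/s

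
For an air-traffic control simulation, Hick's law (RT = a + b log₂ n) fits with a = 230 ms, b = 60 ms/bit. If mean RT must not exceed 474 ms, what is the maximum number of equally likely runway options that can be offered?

16

Information budget: (474 − 230)/60 = 4.0667 bits, so n ≤ 2^4.0667 = 16.757 → at most 16.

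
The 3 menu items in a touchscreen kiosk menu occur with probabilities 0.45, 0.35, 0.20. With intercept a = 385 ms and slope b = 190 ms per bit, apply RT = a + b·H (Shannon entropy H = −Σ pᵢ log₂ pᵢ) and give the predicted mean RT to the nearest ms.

672 ms

Entropy contributions −pᵢ log₂ pᵢ: 0.5184, 0.5301, 0.4644; sum H = 1.5129 bits.
RT = a + bH = 385 + 190·1.5129 = 672.45 ms.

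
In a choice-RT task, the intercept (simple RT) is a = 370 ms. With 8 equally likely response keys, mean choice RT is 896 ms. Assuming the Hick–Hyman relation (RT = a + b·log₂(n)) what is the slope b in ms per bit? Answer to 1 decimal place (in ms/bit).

b = (896 − 370) / log₂(8) = 526 / 3 = 175.333 ms/bit.

175.3 ms/bit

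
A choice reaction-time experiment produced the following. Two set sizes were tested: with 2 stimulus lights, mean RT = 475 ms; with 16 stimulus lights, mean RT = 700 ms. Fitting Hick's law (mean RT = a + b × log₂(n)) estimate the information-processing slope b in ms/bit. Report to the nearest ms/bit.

75 ms/bit

Slope: b = (700 − 475) / (log₂ 16 − log₂ 2) = 225/3.0000 = 75 ms/bit.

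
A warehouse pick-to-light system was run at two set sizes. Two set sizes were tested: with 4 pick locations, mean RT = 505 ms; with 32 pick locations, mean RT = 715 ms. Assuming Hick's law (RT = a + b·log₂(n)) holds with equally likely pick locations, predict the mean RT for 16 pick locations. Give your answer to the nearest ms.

645 ms

RT is linear in log₂ n, so two points fix the line:
  b = (715 − 505) / (log₂ 32 − log₂ 4) = 210 / (5 − 2) = 70 ms/bit
  a = 505 − 70 × 2 = 365 ms
Then RT(16) = 365 + 70 × log₂ 16 = 365 + 70 × 4 ≈ 645.000 ms.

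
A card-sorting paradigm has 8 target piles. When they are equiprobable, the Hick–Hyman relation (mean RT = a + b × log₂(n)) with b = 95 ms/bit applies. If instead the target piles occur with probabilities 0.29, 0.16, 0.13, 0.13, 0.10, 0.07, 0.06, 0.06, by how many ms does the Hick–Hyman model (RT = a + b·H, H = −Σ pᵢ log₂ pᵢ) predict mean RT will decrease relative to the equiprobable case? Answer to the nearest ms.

Equiprobable entropy H₀ = log₂ 8 = 3.0000 bits.
Skewed entropy H = −Σ pᵢ log₂ pᵢ = 2.7940 bits.
ΔRT = b·(H₀ − H) = 95 × 0.2060 = 19.57 ms.

20 ms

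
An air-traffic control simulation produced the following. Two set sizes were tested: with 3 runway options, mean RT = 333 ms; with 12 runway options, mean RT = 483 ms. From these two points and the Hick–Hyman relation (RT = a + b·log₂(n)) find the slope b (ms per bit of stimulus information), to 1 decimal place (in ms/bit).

75.0 ms/bit

The slope on a log₂ axis is (483 − 333) / (3.5850 − 1.5850) = 75.000 ms/bit.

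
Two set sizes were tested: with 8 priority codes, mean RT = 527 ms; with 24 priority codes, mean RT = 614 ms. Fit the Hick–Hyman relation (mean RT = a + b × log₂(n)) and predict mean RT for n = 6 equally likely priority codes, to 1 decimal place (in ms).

504.2 ms

Solve the two-equation system in a and b:
  b = (614 − 527) / (log₂ 24 − log₂ 8) = 87 / (4.5850 − 3) = 54.891 ms/bit
  a = 527 − 54.891 × 3 = 362.327 ms
Then RT(6) = 362.327 + 54.891 × log₂ 6 = 362.327 + 54.891 × 2.5850 ≈ 504.218 ms.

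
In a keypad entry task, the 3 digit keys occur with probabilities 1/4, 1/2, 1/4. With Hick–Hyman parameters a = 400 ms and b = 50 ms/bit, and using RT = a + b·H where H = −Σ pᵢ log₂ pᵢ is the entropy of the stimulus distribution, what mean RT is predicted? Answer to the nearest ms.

Each term −pᵢ log₂ pᵢ: 0.25·2 + 0.5·1 + 0.25·2; summed, H = 1.500 bits.
Mean RT = a + bH = 400 + 50·1.500 = 475.00 ms.

475 ms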